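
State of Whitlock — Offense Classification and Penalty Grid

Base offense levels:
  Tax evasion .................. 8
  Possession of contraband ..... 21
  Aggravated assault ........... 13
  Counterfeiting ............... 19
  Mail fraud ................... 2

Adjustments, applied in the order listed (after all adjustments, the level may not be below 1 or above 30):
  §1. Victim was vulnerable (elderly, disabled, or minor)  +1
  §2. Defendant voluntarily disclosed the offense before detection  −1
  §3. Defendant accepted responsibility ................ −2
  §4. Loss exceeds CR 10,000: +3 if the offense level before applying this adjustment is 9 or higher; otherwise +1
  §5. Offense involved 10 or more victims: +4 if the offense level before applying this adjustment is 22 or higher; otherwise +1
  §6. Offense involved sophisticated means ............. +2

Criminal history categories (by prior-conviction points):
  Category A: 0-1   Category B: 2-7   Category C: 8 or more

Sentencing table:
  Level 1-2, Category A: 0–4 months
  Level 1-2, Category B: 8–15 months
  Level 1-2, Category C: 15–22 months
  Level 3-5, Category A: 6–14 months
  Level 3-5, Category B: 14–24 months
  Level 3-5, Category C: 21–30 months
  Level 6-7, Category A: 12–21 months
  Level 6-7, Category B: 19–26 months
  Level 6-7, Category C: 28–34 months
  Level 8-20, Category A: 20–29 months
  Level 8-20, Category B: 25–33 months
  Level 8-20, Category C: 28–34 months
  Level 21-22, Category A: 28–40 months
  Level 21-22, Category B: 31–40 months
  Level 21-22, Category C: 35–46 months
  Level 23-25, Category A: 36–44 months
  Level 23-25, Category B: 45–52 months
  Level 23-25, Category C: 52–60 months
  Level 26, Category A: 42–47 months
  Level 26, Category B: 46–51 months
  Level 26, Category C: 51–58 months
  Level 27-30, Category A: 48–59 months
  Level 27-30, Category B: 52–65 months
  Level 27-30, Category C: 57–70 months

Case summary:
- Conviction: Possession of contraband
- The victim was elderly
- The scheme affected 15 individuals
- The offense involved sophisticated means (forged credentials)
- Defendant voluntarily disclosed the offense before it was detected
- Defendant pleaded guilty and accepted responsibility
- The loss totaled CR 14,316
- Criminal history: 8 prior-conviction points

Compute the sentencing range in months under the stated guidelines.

57-70 months

Base offense level for possession of contraband: 21.
§1 applies: 21 + 1 = 22.
§2 applies: 22 − 1 = 21.
§3 applies: 21 − 2 = 19.
§4 applies (level before this adjustment is 19 ≥ 9, so +3): 19 + 3 = 22.
§5 applies (level before this adjustment is 22 ≥ 22, so +4): 22 + 4 = 26.
§6 applies: 26 + 2 = 28.
Final offense level: 28.
Criminal history: 8 prior points → Category C (8+).
Level 28 falls in the 27-30 band.
Grid: Level 27-30 × Category C = 57-70 months.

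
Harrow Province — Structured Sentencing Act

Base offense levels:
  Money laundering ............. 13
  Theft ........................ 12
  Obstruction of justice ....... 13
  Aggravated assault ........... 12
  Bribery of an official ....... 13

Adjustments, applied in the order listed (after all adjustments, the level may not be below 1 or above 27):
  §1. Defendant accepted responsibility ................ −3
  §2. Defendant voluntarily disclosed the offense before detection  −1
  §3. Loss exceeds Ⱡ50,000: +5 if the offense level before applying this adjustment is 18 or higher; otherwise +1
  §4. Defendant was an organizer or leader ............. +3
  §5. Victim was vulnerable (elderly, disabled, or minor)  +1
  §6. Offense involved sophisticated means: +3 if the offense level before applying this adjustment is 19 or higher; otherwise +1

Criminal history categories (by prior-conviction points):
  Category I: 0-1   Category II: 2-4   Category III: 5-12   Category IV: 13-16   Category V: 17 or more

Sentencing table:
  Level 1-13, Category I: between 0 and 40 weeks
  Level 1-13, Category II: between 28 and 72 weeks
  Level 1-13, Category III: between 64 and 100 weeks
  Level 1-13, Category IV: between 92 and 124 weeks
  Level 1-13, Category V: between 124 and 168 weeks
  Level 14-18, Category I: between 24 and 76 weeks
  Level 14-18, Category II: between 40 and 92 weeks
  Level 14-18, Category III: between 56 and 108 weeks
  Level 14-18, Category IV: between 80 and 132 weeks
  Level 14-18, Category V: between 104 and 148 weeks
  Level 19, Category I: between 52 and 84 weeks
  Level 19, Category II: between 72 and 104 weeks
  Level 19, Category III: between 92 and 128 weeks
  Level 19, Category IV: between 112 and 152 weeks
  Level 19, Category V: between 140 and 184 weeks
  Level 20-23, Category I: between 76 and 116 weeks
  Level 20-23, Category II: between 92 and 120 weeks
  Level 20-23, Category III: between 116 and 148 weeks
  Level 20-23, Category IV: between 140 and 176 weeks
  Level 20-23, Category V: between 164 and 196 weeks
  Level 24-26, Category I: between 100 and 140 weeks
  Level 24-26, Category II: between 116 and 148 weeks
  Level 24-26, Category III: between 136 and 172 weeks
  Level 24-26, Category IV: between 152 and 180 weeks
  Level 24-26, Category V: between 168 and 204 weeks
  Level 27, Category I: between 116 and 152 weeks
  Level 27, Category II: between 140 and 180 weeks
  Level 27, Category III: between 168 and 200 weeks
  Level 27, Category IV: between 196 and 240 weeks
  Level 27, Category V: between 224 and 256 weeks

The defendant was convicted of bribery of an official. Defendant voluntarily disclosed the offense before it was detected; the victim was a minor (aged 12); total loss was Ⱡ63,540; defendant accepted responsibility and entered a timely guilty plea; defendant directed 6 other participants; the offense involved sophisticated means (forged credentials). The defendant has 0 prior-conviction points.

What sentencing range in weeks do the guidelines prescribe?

24-76 weeks

Base offense level for bribery of an official: 13.
§1 applies: 13 − 3 = 10.
§2 applies: 10 − 1 = 9.
§3 applies (level before this adjustment is 9 < 18, so +1): 9 + 1 = 10.
§4 applies: 10 + 3 = 13.
§5 applies: 13 + 1 = 14.
§6 applies (level before this adjustment is 14 < 19, so +1): 14 + 1 = 15.
Final offense level: 15.
Criminal history: 0 prior points → Category I (0-1).
Level 15 falls in the 14-18 band.
Grid: Level 14-18 × Category I = 24-76 weeks.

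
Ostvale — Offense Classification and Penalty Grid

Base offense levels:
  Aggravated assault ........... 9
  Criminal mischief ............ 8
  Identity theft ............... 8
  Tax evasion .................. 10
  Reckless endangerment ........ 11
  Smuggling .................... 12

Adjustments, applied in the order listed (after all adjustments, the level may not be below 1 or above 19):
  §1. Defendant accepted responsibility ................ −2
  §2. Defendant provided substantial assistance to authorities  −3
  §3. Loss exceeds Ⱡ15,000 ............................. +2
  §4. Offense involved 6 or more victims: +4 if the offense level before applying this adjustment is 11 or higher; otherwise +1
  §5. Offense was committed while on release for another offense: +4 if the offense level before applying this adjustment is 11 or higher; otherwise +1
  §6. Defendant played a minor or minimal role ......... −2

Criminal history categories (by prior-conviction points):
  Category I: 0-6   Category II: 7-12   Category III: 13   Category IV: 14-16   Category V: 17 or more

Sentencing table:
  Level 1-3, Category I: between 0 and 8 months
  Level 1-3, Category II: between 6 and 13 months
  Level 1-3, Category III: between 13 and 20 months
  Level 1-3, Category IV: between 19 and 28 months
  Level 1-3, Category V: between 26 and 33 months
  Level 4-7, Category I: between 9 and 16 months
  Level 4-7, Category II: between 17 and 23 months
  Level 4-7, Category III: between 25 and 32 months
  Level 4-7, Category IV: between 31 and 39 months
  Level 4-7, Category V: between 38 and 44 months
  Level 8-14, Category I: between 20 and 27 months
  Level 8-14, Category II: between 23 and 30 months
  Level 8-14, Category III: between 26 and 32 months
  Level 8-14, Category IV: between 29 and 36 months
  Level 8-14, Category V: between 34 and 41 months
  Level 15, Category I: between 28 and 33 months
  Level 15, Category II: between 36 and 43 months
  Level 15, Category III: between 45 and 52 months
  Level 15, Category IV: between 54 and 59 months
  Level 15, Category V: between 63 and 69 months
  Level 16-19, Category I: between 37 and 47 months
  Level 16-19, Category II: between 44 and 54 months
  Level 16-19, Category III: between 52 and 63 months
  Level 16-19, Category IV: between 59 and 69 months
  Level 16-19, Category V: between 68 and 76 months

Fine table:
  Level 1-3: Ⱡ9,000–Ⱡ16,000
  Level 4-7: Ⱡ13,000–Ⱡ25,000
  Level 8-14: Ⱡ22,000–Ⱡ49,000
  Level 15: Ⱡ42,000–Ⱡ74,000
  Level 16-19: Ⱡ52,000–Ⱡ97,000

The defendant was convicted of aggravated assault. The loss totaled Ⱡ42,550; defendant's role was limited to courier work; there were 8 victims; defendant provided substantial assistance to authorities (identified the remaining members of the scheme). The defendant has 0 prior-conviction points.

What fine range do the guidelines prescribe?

Ⱡ13,000–Ⱡ25,000

Base offense level for aggravated assault: 9.
§2 applies: 9 − 3 = 6.
§3 applies: 6 + 2 = 8.
§4 applies (level before this adjustment is 8 < 11, so +1): 8 + 1 = 9.
§5 does not apply.
§6 applies: 9 − 2 = 7.
Final offense level: 7.
Level 7 falls in the 4-7 band.
Fine table: Level 4-7 → Ⱡ13,000–Ⱡ25,000.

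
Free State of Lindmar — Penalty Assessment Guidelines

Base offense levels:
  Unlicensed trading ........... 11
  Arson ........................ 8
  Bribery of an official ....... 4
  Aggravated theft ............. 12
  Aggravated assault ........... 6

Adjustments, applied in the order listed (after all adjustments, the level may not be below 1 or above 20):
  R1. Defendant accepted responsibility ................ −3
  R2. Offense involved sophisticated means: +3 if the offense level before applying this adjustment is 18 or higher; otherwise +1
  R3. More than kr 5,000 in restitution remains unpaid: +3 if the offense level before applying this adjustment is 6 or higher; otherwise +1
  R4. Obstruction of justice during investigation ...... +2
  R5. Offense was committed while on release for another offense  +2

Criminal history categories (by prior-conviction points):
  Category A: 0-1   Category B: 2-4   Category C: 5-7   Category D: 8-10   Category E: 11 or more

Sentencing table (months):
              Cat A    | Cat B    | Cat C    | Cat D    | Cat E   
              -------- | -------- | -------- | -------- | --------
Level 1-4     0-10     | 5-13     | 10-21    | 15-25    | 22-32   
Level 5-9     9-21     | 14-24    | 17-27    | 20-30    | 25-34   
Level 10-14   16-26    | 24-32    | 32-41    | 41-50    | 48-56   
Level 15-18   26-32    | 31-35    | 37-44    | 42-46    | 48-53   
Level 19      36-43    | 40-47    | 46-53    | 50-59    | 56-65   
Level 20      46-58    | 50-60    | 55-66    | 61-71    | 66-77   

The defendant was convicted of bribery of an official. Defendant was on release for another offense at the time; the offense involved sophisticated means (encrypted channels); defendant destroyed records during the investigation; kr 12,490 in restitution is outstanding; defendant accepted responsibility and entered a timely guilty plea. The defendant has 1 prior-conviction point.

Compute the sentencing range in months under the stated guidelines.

9-21 months

Base offense level for bribery of an official: 4.
R1 applies: 4 − 3 = 1.
R2 applies (level before this adjustment is 1 < 18, so +1): 1 + 1 = 2.
R3 applies (level before this adjustment is 2 < 6, so +1): 2 + 1 = 3.
R4 applies: 3 + 2 = 5.
R5 applies: 5 + 2 = 7.
Final offense level: 7.
Criminal history: 1 prior point → Category A (0-1).
Level 7 falls in the 5-9 band.
Grid: Level 5-9 × Category A = 9-21 months.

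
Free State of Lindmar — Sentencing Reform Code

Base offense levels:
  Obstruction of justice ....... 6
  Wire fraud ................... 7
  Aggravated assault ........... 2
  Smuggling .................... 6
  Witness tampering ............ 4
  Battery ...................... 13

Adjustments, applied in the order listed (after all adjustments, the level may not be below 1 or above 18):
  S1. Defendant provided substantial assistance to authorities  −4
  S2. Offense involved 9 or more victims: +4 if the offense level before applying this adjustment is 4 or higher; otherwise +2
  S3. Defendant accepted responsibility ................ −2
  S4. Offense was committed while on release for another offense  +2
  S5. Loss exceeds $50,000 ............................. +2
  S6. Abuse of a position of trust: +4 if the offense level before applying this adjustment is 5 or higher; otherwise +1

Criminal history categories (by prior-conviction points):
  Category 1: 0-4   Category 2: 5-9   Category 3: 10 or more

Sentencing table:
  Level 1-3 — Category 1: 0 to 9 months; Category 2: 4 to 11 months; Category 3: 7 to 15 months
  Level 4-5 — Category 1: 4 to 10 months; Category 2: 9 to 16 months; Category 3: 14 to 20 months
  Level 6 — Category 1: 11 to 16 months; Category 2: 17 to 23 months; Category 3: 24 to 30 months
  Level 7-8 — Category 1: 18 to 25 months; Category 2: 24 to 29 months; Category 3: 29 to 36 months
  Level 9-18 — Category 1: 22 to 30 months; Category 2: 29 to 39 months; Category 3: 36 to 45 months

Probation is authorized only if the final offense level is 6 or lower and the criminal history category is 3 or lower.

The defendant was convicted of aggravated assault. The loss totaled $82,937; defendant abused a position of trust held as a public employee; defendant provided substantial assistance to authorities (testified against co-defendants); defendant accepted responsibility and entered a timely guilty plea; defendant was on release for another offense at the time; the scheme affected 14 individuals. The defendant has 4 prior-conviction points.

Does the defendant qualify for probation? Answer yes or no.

Base offense level for aggravated assault: 2.
S1 applies: 2 − 4 = -2.
S2 applies (level before this adjustment is -2 < 4, so +2): -2 + 2 = 0.
S3 applies: 0 − 2 = -2.
S4 applies: -2 + 2 = 0.
S5 applies: 0 + 2 = 2.
S6 applies (level before this adjustment is 2 < 5, so +1): 2 + 1 = 3.
Final offense level: 3.
Criminal history: 4 prior points → Category 1 (0-4).
Level 3 falls in the 1-3 band.
Grid: Level 1-3 × Category 1 = 0-9 months.
Probation check: level 3 ≤ 6 and category 1 ≤ 3 → eligible.

Yes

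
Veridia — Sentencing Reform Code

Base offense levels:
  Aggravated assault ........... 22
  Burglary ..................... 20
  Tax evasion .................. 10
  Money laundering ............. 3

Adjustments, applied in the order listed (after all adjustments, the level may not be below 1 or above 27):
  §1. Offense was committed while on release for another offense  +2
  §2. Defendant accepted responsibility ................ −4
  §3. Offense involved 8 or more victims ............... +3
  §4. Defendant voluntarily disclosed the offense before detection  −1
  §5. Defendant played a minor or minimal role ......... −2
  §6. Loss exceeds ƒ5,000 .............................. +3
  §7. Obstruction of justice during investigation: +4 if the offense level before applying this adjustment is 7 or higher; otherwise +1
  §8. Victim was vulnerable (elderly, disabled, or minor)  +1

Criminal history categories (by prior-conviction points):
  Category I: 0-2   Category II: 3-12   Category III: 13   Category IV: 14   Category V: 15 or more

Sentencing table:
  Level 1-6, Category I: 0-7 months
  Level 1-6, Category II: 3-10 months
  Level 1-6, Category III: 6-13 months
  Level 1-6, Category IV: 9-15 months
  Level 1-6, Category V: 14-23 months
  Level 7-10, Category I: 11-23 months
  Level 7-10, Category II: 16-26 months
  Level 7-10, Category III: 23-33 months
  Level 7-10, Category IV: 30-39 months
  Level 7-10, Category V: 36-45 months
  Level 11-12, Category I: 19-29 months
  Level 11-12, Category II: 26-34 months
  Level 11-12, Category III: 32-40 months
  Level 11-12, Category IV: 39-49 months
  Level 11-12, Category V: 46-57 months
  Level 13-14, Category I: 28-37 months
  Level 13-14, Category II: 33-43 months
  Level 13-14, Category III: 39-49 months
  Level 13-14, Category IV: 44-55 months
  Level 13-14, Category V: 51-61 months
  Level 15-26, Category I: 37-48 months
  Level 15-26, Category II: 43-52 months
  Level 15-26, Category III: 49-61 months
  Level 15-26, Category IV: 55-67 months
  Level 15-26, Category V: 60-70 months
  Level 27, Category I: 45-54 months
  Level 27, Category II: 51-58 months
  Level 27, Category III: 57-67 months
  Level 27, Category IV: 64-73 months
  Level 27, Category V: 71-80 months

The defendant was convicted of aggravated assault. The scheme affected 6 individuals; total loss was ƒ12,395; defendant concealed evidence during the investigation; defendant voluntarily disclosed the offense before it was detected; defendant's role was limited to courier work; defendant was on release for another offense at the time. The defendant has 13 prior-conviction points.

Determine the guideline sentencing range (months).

Base offense level for aggravated assault: 22.
§1 applies: 22 + 2 = 24.
§2 does not apply.
§4 applies: 24 − 1 = 23.
§5 applies: 23 − 2 = 21.
§6 applies: 21 + 3 = 24.
§7 applies (level before this adjustment is 24 ≥ 7, so +4): 24 + 4 = 28.
Level 28 exceeds the maximum of 27; capped at 27.
Final offense level: 27.
Criminal history: 13 prior points → Category III (13).
Level 27 falls in the 27 band.
Grid: Level 27 × Category III = 57-67 months.

57-67 months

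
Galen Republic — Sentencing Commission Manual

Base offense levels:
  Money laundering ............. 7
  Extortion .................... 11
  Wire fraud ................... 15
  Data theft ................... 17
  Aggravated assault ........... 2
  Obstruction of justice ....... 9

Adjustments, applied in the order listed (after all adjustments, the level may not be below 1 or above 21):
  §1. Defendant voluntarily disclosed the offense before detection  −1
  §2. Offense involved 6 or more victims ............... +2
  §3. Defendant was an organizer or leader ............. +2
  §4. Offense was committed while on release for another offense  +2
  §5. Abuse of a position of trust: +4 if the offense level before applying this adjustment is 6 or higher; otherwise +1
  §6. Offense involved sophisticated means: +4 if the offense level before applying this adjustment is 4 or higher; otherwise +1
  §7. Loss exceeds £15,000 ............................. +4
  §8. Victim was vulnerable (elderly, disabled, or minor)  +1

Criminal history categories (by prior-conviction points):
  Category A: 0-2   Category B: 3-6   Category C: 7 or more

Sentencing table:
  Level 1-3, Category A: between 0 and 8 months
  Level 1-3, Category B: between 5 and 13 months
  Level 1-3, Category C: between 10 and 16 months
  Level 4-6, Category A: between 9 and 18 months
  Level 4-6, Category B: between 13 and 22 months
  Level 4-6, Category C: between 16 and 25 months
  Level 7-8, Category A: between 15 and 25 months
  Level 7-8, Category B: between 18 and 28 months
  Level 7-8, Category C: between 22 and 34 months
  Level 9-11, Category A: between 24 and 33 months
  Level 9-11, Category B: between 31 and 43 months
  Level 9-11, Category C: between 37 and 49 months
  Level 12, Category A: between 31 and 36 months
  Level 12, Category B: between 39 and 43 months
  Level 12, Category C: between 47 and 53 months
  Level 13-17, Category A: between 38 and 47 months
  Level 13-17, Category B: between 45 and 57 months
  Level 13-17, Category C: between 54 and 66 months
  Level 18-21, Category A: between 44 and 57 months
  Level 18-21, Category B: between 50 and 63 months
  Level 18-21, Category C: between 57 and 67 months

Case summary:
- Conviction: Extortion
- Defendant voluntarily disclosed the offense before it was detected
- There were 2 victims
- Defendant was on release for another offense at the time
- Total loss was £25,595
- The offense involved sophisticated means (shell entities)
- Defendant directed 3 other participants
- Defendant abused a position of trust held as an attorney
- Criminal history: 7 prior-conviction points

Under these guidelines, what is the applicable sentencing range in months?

Base offense level for extortion: 11.
§1 applies: 11 − 1 = 10.
§2 does not apply.
§3 applies: 10 + 2 = 12.
§4 applies: 12 + 2 = 14.
§5 applies (level before this adjustment is 14 ≥ 6, so +4): 14 + 4 = 18.
§6 applies (level before this adjustment is 18 ≥ 4, so +4): 18 + 4 = 22.
§7 applies: 22 + 4 = 26.
Level 26 exceeds the maximum of 21; capped at 21.
Final offense level: 21.
Criminal history: 7 prior points → Category C (7+).
Level 21 falls in the 18-21 band.
Grid: Level 18-21 × Category C = 57-67 months.

57-67 months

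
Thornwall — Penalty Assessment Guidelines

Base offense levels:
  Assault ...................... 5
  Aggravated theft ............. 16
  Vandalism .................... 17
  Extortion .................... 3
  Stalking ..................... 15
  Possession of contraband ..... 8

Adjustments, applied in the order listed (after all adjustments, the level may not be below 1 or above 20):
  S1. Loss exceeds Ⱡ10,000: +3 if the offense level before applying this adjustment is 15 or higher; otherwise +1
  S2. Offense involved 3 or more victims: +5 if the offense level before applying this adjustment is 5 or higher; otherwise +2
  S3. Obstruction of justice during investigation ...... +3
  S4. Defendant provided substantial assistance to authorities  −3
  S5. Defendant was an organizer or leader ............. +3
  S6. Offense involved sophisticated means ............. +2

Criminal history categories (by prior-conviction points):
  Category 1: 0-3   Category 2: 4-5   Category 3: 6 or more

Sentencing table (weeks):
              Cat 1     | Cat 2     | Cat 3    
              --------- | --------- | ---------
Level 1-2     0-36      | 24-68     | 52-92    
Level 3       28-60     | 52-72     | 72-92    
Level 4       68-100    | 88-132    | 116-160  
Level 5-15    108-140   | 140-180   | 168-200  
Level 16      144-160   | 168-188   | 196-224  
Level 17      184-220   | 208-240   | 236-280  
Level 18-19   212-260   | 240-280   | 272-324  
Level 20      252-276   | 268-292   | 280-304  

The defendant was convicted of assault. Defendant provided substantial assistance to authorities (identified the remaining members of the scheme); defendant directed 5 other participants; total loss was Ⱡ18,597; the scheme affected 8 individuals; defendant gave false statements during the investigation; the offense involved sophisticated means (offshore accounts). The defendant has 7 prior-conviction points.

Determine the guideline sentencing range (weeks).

196-224 weeks

Base offense level for assault: 5.
S1 applies (level before this adjustment is 5 < 15, so +1): 5 + 1 = 6.
S2 applies (level before this adjustment is 6 ≥ 5, so +5): 6 + 5 = 11.
S3 applies: 11 + 3 = 14.
S4 applies: 14 − 3 = 11.
S5 applies: 11 + 3 = 14.
S6 applies: 14 + 2 = 16.
Final offense level: 16.
Criminal history: 7 prior points → Category 3 (6+).
Level 16 falls in the 16 band.
Grid: Level 16 × Category 3 = 196-224 weeks.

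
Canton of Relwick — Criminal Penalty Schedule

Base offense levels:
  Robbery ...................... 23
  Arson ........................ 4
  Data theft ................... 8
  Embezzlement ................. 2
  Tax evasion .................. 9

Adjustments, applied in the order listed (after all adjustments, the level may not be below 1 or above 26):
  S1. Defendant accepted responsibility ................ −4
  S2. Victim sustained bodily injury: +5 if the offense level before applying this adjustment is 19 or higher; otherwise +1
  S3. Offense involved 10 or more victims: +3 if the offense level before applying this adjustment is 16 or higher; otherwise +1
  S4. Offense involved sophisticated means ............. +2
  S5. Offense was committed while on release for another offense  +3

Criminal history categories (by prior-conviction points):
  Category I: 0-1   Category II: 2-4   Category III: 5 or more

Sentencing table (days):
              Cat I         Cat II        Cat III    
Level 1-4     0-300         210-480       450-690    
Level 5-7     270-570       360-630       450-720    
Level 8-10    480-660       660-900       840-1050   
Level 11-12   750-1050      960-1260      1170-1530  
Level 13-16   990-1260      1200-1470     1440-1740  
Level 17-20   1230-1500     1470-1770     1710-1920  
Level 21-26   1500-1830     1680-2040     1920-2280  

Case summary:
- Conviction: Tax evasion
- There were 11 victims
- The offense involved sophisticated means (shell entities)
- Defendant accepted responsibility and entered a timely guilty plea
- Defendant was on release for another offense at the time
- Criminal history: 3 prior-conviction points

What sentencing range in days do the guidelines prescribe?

960-1260 days

Base offense level for tax evasion: 9.
S1 applies: 9 − 4 = 5.
S2 does not apply.
S3 applies (level before this adjustment is 5 < 16, so +1): 5 + 1 = 6.
S4 applies: 6 + 2 = 8.
S5 applies: 8 + 3 = 11.
Final offense level: 11.
Criminal history: 3 prior points → Category II (2-4).
Level 11 falls in the 11-12 band.
Grid: Level 11-12 × Category II = 960-1260 days.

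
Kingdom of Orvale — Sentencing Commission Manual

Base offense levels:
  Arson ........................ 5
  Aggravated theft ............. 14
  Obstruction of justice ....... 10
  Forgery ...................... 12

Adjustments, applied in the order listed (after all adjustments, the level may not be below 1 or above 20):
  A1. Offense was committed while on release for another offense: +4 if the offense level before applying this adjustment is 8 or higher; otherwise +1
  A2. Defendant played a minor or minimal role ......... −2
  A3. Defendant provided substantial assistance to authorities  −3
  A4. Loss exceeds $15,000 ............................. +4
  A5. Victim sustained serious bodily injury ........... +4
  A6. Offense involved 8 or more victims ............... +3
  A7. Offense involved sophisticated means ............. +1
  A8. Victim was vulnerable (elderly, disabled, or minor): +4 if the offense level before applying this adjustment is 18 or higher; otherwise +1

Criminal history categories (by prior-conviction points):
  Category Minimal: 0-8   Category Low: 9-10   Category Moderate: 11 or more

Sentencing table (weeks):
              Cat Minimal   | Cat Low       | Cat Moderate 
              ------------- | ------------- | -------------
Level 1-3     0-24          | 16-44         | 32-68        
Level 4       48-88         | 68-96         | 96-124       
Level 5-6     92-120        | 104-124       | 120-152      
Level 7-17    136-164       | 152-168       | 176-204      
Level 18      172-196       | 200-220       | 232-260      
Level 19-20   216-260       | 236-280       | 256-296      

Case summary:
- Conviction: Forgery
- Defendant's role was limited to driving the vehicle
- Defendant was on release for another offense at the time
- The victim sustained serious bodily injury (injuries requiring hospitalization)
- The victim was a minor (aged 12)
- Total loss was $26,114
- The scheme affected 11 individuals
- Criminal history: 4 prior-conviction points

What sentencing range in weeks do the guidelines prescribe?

Base offense level for forgery: 12.
A1 applies (level before this adjustment is 12 ≥ 8, so +4): 12 + 4 = 16.
A2 applies: 16 − 2 = 14.
A3 does not apply.
A4 applies: 14 + 4 = 18.
A5 applies: 18 + 4 = 22.
A6 applies: 22 + 3 = 25.
A8 applies (level before this adjustment is 25 ≥ 18, so +4): 25 + 4 = 29.
Level 29 exceeds the maximum of 20; capped at 20.
Final offense level: 20.
Criminal history: 4 prior points → Category Minimal (0-8).
Level 20 falls in the 19-20 band.
Grid: Level 19-20 × Category Minimal = 216-260 weeks.

216-260 weeks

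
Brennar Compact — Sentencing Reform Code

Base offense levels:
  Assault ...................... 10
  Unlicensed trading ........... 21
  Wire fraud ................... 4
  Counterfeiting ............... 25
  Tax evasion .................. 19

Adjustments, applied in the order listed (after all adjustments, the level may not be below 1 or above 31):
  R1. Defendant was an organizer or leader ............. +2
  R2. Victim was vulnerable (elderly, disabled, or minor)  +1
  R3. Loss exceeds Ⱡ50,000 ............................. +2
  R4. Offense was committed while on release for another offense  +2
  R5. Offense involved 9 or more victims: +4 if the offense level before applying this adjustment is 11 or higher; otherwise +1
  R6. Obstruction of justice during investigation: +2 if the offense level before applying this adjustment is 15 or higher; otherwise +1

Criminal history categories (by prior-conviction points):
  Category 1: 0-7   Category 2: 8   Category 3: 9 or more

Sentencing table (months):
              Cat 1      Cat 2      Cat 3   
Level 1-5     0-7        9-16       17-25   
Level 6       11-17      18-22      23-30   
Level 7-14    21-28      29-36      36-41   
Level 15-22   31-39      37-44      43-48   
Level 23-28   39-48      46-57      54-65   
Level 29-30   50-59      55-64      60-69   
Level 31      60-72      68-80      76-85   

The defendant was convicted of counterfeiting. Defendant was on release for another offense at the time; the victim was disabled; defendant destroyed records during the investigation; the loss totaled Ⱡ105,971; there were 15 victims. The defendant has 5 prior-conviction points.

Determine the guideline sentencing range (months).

60-72 months

Base offense level for counterfeiting: 25.
R2 applies: 25 + 1 = 26.
R3 applies: 26 + 2 = 28.
R4 applies: 28 + 2 = 30.
R5 applies (level before this adjustment is 30 ≥ 11, so +4): 30 + 4 = 34.
R6 applies (level before this adjustment is 34 ≥ 15, so +2): 34 + 2 = 36.
Level 36 exceeds the maximum of 31; capped at 31.
Final offense level: 31.
Criminal history: 5 prior points → Category 1 (0-7).
Level 31 falls in the 31 band.
Grid: Level 31 × Category 1 = 60-72 months.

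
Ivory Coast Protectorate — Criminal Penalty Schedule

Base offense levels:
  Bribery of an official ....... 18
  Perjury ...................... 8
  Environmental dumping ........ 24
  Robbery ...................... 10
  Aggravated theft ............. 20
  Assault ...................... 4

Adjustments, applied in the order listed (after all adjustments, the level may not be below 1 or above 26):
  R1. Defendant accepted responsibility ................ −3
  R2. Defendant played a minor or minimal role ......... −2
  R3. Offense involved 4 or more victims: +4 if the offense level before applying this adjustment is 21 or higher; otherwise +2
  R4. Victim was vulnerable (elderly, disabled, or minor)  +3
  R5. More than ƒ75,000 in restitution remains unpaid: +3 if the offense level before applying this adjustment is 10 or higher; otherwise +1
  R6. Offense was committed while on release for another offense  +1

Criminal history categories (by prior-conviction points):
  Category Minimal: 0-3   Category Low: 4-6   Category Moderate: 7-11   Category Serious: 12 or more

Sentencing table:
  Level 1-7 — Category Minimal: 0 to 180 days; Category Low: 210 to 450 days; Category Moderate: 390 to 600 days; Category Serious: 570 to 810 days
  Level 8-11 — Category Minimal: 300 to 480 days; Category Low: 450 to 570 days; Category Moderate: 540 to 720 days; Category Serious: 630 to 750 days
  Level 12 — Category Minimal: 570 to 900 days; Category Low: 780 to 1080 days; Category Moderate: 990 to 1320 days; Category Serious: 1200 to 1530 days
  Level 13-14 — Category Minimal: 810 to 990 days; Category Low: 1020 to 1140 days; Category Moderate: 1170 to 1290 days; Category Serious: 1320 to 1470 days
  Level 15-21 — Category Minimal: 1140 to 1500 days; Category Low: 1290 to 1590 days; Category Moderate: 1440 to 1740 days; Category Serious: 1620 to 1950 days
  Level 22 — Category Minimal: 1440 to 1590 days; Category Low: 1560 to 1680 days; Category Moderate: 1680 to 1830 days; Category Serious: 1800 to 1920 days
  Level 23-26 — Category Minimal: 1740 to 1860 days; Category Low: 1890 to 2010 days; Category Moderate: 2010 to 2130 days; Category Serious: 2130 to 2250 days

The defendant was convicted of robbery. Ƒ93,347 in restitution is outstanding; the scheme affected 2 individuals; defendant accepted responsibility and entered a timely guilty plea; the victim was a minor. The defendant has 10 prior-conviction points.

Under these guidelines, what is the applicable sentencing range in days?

1170-1290 days

Base offense level for robbery: 10.
R1 applies: 10 − 3 = 7.
R2 does not apply.
R4 applies: 7 + 3 = 10.
R5 applies (level before this adjustment is 10 ≥ 10, so +3): 10 + 3 = 13.
Final offense level: 13.
Criminal history: 10 prior points → Category Moderate (7-11).
Level 13 falls in the 13-14 band.
Grid: Level 13-14 × Category Moderate = 1170-1290 days.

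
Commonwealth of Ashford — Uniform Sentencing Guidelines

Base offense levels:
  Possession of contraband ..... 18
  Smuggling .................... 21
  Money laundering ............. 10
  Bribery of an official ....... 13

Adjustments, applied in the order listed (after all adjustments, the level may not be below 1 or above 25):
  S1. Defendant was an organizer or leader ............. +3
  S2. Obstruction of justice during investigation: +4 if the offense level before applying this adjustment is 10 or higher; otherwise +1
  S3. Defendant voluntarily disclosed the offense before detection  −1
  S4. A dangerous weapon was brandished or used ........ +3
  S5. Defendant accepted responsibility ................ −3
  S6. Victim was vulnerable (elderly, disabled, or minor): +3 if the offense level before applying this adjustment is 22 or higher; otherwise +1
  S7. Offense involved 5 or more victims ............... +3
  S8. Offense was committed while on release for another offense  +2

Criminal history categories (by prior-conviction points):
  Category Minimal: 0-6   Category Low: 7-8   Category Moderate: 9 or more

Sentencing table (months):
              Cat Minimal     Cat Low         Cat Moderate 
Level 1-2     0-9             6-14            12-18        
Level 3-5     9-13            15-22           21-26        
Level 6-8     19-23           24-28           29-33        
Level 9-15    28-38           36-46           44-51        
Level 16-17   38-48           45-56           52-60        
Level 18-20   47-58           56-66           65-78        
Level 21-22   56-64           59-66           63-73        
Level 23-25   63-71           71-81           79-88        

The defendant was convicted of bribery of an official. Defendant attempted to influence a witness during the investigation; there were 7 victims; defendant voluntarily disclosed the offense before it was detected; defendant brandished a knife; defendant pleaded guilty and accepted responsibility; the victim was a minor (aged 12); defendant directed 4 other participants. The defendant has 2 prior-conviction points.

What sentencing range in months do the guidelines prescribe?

63-71 months

Base offense level for bribery of an official: 13.
S1 applies: 13 + 3 = 16.
S2 applies (level before this adjustment is 16 ≥ 10, so +4): 16 + 4 = 20.
S3 applies: 20 − 1 = 19.
S4 applies: 19 + 3 = 22.
S5 applies: 22 − 3 = 19.
S6 applies (level before this adjustment is 19 < 22, so +1): 19 + 1 = 20.
S7 applies: 20 + 3 = 23.
S8 does not apply.
Final offense level: 23.
Criminal history: 2 prior points → Category Minimal (0-6).
Level 23 falls in the 23-25 band.
Grid: Level 23-25 × Category Minimal = 63-71 months.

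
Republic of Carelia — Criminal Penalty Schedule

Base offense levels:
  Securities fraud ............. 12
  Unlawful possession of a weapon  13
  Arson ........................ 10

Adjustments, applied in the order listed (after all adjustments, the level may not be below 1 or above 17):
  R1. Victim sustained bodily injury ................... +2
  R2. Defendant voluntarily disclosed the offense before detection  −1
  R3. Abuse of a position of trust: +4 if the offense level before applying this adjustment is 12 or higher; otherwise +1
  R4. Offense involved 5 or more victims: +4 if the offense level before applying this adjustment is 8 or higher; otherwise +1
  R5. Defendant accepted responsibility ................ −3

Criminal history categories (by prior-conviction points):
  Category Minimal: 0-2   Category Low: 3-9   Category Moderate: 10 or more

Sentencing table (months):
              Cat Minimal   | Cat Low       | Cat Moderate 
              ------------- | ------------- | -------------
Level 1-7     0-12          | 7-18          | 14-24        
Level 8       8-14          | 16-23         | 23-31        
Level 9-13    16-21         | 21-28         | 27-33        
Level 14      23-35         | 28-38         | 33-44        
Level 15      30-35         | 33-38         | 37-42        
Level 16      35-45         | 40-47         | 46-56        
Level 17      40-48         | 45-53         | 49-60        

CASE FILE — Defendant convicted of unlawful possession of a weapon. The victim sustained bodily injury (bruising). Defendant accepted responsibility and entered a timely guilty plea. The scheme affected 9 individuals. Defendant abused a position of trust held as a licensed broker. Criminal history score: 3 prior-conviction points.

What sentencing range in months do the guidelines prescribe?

Base offense level for unlawful possession of a weapon: 13.
R1 applies: 13 + 2 = 15.
R3 applies (level before this adjustment is 15 ≥ 12, so +4): 15 + 4 = 19.
R4 applies (level before this adjustment is 19 ≥ 8, so +4): 19 + 4 = 23.
R5 applies: 23 − 3 = 20.
Level 20 exceeds the maximum of 17; capped at 17.
Final offense level: 17.
Criminal history: 3 prior points → Category Low (3-9).
Level 17 falls in the 17 band.
Grid: Level 17 × Category Low = 45-53 months.

45-53 months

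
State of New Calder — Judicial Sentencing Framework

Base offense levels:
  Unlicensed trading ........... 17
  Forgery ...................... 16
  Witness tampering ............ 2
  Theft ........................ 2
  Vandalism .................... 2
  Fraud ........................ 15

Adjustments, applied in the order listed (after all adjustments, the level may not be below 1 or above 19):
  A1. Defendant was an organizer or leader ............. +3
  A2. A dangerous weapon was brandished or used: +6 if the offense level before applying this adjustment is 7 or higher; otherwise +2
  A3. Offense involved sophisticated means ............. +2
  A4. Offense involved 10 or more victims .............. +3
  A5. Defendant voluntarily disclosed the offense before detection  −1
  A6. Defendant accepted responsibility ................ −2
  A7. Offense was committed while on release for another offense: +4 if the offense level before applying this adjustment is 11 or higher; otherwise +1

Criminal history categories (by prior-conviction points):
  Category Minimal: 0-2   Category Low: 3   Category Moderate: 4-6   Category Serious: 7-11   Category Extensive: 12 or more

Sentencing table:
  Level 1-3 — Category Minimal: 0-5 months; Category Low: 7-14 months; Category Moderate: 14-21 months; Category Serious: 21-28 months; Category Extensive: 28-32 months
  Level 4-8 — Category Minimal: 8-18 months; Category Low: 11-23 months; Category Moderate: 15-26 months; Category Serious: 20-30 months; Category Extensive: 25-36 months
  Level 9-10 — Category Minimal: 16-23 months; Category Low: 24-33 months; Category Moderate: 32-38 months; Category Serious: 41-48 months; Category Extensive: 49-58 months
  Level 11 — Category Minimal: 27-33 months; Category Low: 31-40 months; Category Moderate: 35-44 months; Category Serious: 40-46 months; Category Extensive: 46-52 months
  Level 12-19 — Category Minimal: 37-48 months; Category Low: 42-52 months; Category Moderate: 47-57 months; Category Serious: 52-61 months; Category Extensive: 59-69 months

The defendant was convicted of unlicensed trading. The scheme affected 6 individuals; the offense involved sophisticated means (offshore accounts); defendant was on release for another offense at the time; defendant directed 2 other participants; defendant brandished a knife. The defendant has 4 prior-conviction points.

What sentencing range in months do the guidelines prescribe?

Base offense level for unlicensed trading: 17.
A1 applies: 17 + 3 = 20.
A2 applies (level before this adjustment is 20 ≥ 7, so +6): 20 + 6 = 26.
A3 applies: 26 + 2 = 28.
A4 does not apply.
A5 does not apply.
A7 applies (level before this adjustment is 28 ≥ 11, so +4): 28 + 4 = 32.
Level 32 exceeds the maximum of 19; capped at 19.
Final offense level: 19.
Criminal history: 4 prior points → Category Moderate (4-6).
Level 19 falls in the 12-19 band.
Grid: Level 12-19 × Category Moderate = 47-57 months.

47-57 months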